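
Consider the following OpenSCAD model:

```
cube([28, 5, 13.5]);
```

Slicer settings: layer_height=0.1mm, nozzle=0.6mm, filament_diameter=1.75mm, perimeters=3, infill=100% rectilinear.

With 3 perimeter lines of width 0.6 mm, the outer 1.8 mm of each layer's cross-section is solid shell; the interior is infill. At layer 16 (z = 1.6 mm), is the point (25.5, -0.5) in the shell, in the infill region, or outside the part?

At z = 1.6 mm: the cube (footprint 28×5) is included at this height. Overall, the cross-section is a single solid region. The nearest boundary edge runs (0.00, 0.00)→(28.00, 0.00); distance from the point to it = 0.50 mm. The point is not inside any of the regions above, so it lies outside the cross-section (0.50 mm from the nearest boundary).

outside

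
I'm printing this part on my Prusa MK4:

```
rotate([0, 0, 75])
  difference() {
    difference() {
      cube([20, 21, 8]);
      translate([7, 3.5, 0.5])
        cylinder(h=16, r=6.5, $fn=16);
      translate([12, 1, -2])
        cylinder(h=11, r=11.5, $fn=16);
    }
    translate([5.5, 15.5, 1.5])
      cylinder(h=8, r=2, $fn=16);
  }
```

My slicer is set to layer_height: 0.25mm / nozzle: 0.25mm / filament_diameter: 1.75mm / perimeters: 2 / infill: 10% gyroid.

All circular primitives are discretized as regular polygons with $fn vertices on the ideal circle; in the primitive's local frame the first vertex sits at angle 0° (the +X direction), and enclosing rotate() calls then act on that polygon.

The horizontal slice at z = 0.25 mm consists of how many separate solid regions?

1

At z = 0.25 mm: the cube (footprint 20×21) is included at this height; the cylinder at (7, 3.5) is not intersected at this z (z outside [0.5, 16.5]); the cylinder at (12, 1): section is a regular 16-gon, circumradius r=11.5; Subtracting the remaining from the first: starting from the 20×21 cube, the r=11.5 cylinder at (12, 1) partially overlaps it — only the 203.22 mm² overlap (of its 404.88 mm²) is removed, clipping the outline — 1 connected region; the cylinder at (5.5, 15.5) is not intersected at this z (z outside [1.5, 9.5]); Taking the first minus the rest: none of the subtracted shapes is present at this height, so the result so far is unchanged — 1 connected region; (rotated 75° about Z; rotation is an isometry so areas/perimeters/island counts are preserved). The result has 1 disconnected region.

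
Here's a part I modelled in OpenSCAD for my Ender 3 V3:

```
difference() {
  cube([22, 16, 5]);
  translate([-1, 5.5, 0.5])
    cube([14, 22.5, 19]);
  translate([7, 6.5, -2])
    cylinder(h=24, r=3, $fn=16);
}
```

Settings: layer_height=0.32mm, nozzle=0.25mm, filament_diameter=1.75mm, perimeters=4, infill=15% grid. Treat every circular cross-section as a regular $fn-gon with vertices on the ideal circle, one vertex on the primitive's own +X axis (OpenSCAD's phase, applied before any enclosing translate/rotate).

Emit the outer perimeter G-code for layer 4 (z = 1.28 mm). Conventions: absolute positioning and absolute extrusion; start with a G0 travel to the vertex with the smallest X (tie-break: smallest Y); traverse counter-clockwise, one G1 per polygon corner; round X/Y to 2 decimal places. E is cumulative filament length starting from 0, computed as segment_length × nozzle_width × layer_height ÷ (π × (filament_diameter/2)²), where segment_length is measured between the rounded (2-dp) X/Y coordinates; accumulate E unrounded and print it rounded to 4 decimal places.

At z = 1.28 mm: the cube (footprint 22×16) is included at this height; the cube at (-1, 5.5) is present — its section is the full 14×22.5 rectangle; the r=3 cylinder at (7, 6.5) contributes a regular 16-gon of circumradius 3; Subtracting the remaining from the first: starting from the 22×16 cube, the 14×22.5 cube at (-1, 5.5) partially overlaps it — only the 136.50 mm² overlap (of its 315.00 mm²) is removed, clipping the outline; the r=3 cylinder at (7, 6.5) partially overlaps it — only the 7.98 mm² overlap (of its 27.55 mm²) is removed, clipping the outline — 1 connected region. The outline is a single polygon with 15 vertices. Extrusion per mm of travel: 0.25 × 0.32 / (π × 0.875²) = 0.033260. Accumulating E over each segment gives final E = 2.5850.

G0 X0.00 Y0.00 Z1.28
G1 X22.00 Y0.00 E0.7317
G1 X22.00 Y16.00 E1.2639
G1 X13.00 Y16.00 E1.5632
G1 X13.00 Y5.50 E1.9125
G1 X9.80 Y5.50 E2.0189
G1 X9.77 Y5.35 E2.0240
G1 X9.12 Y4.38 E2.0628
G1 X8.15 Y3.73 E2.1017
G1 X7.00 Y3.50 E2.1407
G1 X5.85 Y3.73 E2.1797
G1 X4.88 Y4.38 E2.2185
G1 X4.23 Y5.35 E2.2573
G1 X4.20 Y5.50 E2.2624
G1 X0.00 Y5.50 E2.4021
G1 X0.00 Y0.00 E2.5850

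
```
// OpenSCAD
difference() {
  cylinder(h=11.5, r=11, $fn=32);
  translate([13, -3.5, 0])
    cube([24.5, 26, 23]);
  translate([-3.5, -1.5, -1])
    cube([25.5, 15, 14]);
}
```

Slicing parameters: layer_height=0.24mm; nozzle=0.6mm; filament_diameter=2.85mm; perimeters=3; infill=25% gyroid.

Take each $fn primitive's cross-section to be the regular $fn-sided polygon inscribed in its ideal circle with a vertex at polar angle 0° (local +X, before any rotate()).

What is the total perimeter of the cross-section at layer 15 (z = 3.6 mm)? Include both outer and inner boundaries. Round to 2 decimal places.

At z = 3.6 mm: the r=11 cylinder gives a regular 32-gon of circumradius 11 (constant along its height) (perimeter = 2·32·11.000·sin(180°/32) = 69.00 mm); the cube at (13, -3.5) (footprint 24.5×26) is included at this height (perimeter 101.00 mm); the cube at (-3.5, -1.5) (footprint 25.5×15) is included at this height (perimeter 81.00 mm); Subtracting the remaining from the first: starting from the r=11 cylinder, the 24.5×26 cube at (13, -3.5) misses the remaining region (no effect); the 25.5×15 cube at (-3.5, -1.5) partially overlaps it — only the 153.77 mm² overlap (of its 382.50 mm²) is removed, clipping the outline — boundary = 72.90 mm. Overall, the cross-section is a single solid region. Total boundary length (outer) = 72.90 mm.

72.90 mm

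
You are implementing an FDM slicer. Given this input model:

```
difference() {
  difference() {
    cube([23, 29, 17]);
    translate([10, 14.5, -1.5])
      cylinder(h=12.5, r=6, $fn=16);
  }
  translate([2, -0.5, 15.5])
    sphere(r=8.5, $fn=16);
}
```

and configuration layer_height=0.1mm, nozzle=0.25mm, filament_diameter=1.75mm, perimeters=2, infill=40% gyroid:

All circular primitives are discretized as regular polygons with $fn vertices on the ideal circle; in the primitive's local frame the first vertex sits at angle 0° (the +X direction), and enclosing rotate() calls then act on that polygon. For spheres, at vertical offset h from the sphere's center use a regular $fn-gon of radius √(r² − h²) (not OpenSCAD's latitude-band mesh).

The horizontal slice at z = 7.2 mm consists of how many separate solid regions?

At z = 7.2 mm: the cube is present — its section is the full 23×29 rectangle; the r=6 cylinder at (10, 14.5) contributes a regular 16-gon of circumradius 6; After the difference (first − rest): starting from the 23×29 cube, the r=6 cylinder at (10, 14.5) lies wholly inside it (removes its full 110.21 mm² and its 37.46 mm outline becomes a hole wall) — 1 connected region with 1 hole; the r=8.5 sphere at (2, -0.5) slices to a regular 16-gon of circumradius 1.833 (√(r²−h²) with h=8.3 from center); After the difference (first − rest): starting from that combined region, the r=8.5 sphere at (2, -0.5) partially overlaps it — only the 3.36 mm² overlap (of its 10.29 mm²) is removed, clipping the outline — 1 connected region with 1 hole. The result has 1 disconnected region.

1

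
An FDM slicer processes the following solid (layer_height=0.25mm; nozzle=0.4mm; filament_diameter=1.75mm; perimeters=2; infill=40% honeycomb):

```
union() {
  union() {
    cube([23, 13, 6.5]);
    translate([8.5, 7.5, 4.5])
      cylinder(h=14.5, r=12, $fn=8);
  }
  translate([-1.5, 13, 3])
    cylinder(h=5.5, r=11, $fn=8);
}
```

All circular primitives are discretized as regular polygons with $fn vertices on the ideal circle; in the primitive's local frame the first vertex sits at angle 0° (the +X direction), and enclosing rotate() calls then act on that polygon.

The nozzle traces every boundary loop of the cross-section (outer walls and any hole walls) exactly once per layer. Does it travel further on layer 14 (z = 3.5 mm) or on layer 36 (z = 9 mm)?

Layer 14 (z = 3.5): the cube (footprint 23×13) is included at this height (perimeter 72.00 mm); the cylinder at (8.5, 7.5) does not reach this height (z outside [4.5, 19]); Merging all regions: only the 23×13 cube is present, so the union is just that shape — boundary = 72.00 mm; the r=11 cylinder at (-1.5, 13) contributes a regular 8-gon of circumradius 11 (perimeter = 2·8·11.000·sin(180°/8) = 67.35 mm); Combining (union): the regions partially overlap (shared area 69.53 mm²), so the edge portions inside another operand are dropped and the merged outline is re-measured after clipping — boundary = 104.26 mm. So its perimeter = 104.26 mm. Layer 36 (z = 9): the cube is absent (z outside [0, 6.5]); the r=12 cylinder at (8.5, 7.5) contributes a regular 8-gon of circumradius 12 (perimeter = 2·8·12.000·sin(180°/8) = 73.48 mm); Merging all regions: only the r=12 cylinder at (8.5, 7.5) is present, so the union is just that shape — boundary = 73.48 mm; the cylinder at (-1.5, 13) is absent (z outside [3, 8.5]); Taking the union: only that combined region is present, so the union is just that shape — boundary = 73.48 mm. So its perimeter = 73.48 mm. Layer 14 is larger (104.26 vs 73.48 mm).

layer 14 (z = 3.5 mm)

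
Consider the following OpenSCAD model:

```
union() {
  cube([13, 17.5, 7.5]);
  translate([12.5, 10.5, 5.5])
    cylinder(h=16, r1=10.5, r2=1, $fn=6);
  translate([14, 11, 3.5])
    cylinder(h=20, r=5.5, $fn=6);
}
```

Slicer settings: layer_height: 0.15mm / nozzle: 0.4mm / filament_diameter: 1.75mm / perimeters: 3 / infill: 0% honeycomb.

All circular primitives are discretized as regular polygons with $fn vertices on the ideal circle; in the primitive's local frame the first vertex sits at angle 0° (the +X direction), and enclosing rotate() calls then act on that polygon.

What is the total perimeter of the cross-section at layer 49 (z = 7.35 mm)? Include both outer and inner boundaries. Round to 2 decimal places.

73.72 mm

At z = 7.35 mm: the cube (footprint 13×17.5) is included at this height (perimeter 61.00 mm); the cone at (12.5, 10.5) (r1=10.5→r2=1) has section circumradius 9.402 here — a regular 6-gon (perimeter = 2·6·9.402·sin(180°/6) = 56.41 mm); the cylinder at (14, 11): section is a regular 6-gon, circumradius r=5.5 (perimeter = 2·6·5.500·sin(180°/6) = 33.00 mm); Combining (union): the regions partially overlap (shared area 195.24 mm²), so the edge portions inside another operand are dropped and the merged outline is re-measured after clipping — boundary = 73.72 mm. Overall, the cross-section is a single solid region. Total boundary length (outer) = 73.72 mm.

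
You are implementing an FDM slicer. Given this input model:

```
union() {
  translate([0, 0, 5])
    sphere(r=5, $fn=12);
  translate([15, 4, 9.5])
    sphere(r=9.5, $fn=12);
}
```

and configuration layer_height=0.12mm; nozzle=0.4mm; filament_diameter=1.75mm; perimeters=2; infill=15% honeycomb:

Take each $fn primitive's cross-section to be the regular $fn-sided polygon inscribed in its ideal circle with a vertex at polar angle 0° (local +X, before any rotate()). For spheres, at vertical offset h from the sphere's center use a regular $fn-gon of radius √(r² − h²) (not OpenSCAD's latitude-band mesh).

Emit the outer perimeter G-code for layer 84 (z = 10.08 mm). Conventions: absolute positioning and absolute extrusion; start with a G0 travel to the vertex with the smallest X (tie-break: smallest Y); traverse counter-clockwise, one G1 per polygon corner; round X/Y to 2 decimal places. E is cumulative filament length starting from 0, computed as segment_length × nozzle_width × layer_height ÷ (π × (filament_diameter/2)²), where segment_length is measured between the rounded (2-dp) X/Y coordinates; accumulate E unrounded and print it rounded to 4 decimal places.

G0 X5.52 Y4.00 Z10.08
G1 X6.79 Y-0.74 E0.0979
G1 X10.26 Y-4.21 E0.1959
G1 X15.00 Y-5.48 E0.2938
G1 X19.74 Y-4.21 E0.3917
G1 X23.21 Y-0.74 E0.4896
G1 X24.48 Y4.00 E0.5876
G1 X23.21 Y8.74 E0.6855
G1 X19.74 Y12.21 E0.7834
G1 X15.00 Y13.48 E0.8814
G1 X10.26 Y12.21 E0.9793
G1 X6.79 Y8.74 E1.0772
G1 X5.52 Y4.00 E1.1751

At z = 10.08 mm: the sphere is absent (|z−center|=5.080 > r=5); the r=9.5 sphere at (15, 4) contributes a regular 12-gon of circumradius √(9.5²−0.58²) = 9.482; Combining (union): only the r=9.5 sphere at (15, 4) is present, so the union is just that shape — 1 connected region. The outline is a single polygon with 12 vertices. Extrusion per mm of travel: 0.4 × 0.12 / (π × 0.875²) = 0.019956. Accumulating E over each segment gives final E = 1.1751.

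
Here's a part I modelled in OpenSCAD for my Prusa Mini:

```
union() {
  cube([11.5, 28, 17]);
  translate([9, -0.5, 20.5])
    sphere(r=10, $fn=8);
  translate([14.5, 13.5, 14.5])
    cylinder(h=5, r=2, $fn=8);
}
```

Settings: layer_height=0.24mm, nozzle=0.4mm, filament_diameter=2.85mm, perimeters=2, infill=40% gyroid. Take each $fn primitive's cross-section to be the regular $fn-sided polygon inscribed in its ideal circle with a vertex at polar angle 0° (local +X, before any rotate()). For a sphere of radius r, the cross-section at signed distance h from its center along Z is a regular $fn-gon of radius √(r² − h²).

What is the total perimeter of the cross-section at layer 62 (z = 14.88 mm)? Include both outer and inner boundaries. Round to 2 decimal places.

109.76 mm

At z = 14.88 mm: the cube is present — its section is the full 11.5×28 rectangle (perimeter 79.00 mm); the sphere at (9, -0.5): section is a regular 8-gon, circumradius = √(r²−h²) = √(10²−5.62²) = 8.271 (perimeter = 2·8·8.271·sin(180°/8) = 50.65 mm); the r=2 cylinder at (14.5, 13.5) contributes a regular 8-gon of circumradius 2 (perimeter = 2·8·2.000·sin(180°/8) = 12.25 mm); Taking the union: the regions partially overlap (shared area 62.43 mm²), so the edge portions inside another operand are dropped and the merged outline is re-measured after clipping — boundary = 109.76 mm. Overall, the cross-section has 2 separate islands. Total boundary length (outer) = 109.76 mm.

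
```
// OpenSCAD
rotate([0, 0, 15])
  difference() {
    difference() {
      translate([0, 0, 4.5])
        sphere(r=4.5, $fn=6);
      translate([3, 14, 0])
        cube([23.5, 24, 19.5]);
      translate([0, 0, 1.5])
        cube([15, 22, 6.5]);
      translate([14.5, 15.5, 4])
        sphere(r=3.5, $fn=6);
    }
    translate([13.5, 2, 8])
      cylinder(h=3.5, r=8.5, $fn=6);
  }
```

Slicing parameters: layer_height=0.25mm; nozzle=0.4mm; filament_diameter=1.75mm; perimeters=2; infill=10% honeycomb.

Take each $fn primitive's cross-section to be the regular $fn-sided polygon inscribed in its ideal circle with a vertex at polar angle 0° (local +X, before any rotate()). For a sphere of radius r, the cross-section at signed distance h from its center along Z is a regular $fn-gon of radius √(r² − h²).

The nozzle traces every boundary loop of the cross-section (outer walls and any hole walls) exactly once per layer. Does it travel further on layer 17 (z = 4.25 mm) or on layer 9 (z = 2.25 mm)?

Layer 17 (z = 4.25): the sphere: section is a regular 6-gon, circumradius = √(r²−h²) = √(4.5²−0.25²) = 4.493 (perimeter = 2·6·4.493·sin(180°/6) = 26.96 mm); the cube at (3, 14) (footprint 23.5×24) is included at this height (perimeter 95.00 mm); the 15×22 cube contributes its full rectangle (perimeter 74.00 mm); the r=3.5 sphere at (14.5, 15.5) contributes a regular 6-gon of circumradius √(3.5²−0.25²) = 3.491 (perimeter = 2·6·3.491·sin(180°/6) = 20.95 mm); Subtracting the remaining from the first: starting from the r=4.5 sphere, the 23.5×24 cube at (3, 14) misses the remaining region (no effect); the 15×22 cube partially overlaps it — only the 13.11 mm² overlap (of its 330.00 mm²) is removed, clipping the outline; the r=3.5 sphere at (14.5, 15.5) misses the remaining region (no effect) — boundary = 28.60 mm; the cylinder at (13.5, 2) is absent (z outside [8, 11.5]); Subtracting the remaining from the first: none of the subtracted shapes is present at this height, so the result so far is unchanged — boundary = 28.60 mm; (whole slice rotated 15° about Z — lengths, areas and connectivity unchanged). So its perimeter = 28.60 mm. Layer 9 (z = 2.25): the sphere: section is a regular 6-gon, circumradius = √(r²−h²) = √(4.5²−2.25²) = 3.897 (perimeter = 2·6·3.897·sin(180°/6) = 23.38 mm); the cube at (3, 14) (footprint 23.5×24) is included at this height (perimeter 95.00 mm); the cube (footprint 15×22) is included at this height (perimeter 74.00 mm); the sphere at (14.5, 15.5): section is a regular 6-gon, circumradius = √(r²−h²) = √(3.5²−1.75²) = 3.031 (perimeter = 2·6·3.031·sin(180°/6) = 18.19 mm); After the difference (first − rest): starting from the r=4.5 sphere, the 23.5×24 cube at (3, 14) misses the remaining region (no effect); the 15×22 cube partially overlaps it — only the 9.86 mm² overlap (of its 330.00 mm²) is removed, clipping the outline; the r=3.5 sphere at (14.5, 15.5) misses the remaining region (no effect) — boundary = 24.81 mm; the cylinder at (13.5, 2) does not reach this height (z outside [8, 11.5]); Taking the first minus the rest: none of the subtracted shapes is present at this height, so the result so far is unchanged — boundary = 24.81 mm; (whole slice rotated 15° about Z — lengths, areas and connectivity unchanged). So its perimeter = 24.81 mm. Layer 17 is larger (28.60 vs 24.81 mm).

layer 17 (z = 4.25 mm)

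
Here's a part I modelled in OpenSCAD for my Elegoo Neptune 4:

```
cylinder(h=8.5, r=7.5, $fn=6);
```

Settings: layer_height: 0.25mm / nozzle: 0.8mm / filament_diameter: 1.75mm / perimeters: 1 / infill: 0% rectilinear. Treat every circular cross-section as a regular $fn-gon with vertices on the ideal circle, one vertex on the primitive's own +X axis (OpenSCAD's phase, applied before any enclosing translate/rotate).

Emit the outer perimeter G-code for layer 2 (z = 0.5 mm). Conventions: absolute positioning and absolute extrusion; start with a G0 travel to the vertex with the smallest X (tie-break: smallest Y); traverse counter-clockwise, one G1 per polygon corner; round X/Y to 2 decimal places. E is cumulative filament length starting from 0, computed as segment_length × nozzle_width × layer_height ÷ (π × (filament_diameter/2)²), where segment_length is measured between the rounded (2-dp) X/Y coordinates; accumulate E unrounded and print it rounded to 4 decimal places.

G0 X-7.50 Y0.00 Z0.50
G1 X-3.75 Y-6.50 E0.6240
G1 X3.75 Y-6.50 E1.2476
G1 X7.50 Y0.00 E1.8716
G1 X3.75 Y6.50 E2.4955
G1 X-3.75 Y6.50 E3.1192
G1 X-7.50 Y0.00 E3.7432

At z = 0.5 mm: the r=7.5 cylinder gives a regular 6-gon of circumradius 7.5 (constant along its height). The outline is a single polygon with 6 vertices. Extrusion per mm of travel: 0.8 × 0.25 / (π × 0.875²) = 0.083150. Accumulating E over each segment gives final E = 3.7432.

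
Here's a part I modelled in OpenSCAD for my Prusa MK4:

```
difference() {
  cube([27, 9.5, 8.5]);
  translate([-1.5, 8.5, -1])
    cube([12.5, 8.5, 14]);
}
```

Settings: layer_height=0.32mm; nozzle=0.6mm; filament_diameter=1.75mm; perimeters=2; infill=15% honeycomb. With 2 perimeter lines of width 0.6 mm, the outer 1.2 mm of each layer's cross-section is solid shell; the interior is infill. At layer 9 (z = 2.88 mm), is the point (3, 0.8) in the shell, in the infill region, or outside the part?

shell

At z = 2.88 mm: the cube (footprint 27×9.5) is included at this height; the cube at (-1.5, 8.5) (footprint 12.5×8.5) is included at this height; Taking the first minus the rest: starting from the 27×9.5 cube, the 12.5×8.5 cube at (-1.5, 8.5) partially overlaps it — only the 11.00 mm² overlap (of its 106.25 mm²) is removed, clipping the outline — 1 connected region. Overall, the cross-section is a single solid region. The nearest boundary edge runs (27.00, 0.00)→(0.00, 0.00); distance from the point to it = 0.80 mm. The point is inside the cross-section, 0.80 mm from the nearest boundary — within the 1.2 mm shell band (2 × 0.6).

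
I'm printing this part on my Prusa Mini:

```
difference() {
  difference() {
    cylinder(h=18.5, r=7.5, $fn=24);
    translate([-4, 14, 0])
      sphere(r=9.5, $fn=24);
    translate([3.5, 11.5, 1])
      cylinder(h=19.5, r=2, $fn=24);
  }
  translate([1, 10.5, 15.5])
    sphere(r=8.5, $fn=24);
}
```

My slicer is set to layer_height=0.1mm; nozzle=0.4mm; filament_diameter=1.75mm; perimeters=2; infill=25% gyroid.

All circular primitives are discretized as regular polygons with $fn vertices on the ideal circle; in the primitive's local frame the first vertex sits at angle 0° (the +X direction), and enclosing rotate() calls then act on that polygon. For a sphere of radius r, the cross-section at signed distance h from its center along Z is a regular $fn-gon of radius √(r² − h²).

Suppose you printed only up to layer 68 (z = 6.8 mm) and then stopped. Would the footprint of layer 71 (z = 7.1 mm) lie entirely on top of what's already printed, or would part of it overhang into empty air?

Compare the two slices. At z = 6.8: the cylinder: section is a regular 24-gon, circumradius r=7.5 (area = (24/2)·7.500²·sin(360°/24) = 174.70 mm²); the r=9.5 sphere at (-4, 14) slices to a regular 24-gon of circumradius 6.634 (√(r²−h²) with h=6.8 from center) (area = (24/2)·6.634²·sin(360°/24) = 136.69 mm²); the r=2 cylinder at (3.5, 11.5) contributes a regular 24-gon of circumradius 2 (area = (24/2)·2.000²·sin(360°/24) = 12.42 mm²); Taking the first minus the rest: starting from the r=7.5 cylinder (174.70 mm²), the r=9.5 sphere at (-4, 14) misses the remaining region (no effect); the r=2 cylinder at (3.5, 11.5) misses the remaining region (no effect) — area = 174.70 mm²; the sphere at (1, 10.5) is not intersected at this z (|z−center|=8.700 > r=8.5); After the difference (first − rest): none of the subtracted shapes is present at this height, so that combined region is unchanged — area = 174.70 mm². At z = 7.1: the r=7.5 cylinder gives a regular 24-gon of circumradius 7.5 (constant along its height) (area = (24/2)·7.500²·sin(360°/24) = 174.70 mm²); the r=9.5 sphere at (-4, 14) slices to a regular 24-gon of circumradius 6.312 (√(r²−h²) with h=7.1 from center) (area = (24/2)·6.312²·sin(360°/24) = 123.74 mm²); the r=2 cylinder at (3.5, 11.5) contributes a regular 24-gon of circumradius 2 (area = (24/2)·2.000²·sin(360°/24) = 12.42 mm²); Subtracting the remaining from the first: starting from the r=7.5 cylinder (174.70 mm²), the r=9.5 sphere at (-4, 14) misses the remaining region (no effect); the r=2 cylinder at (3.5, 11.5) misses the remaining region (no effect) — area = 174.70 mm²; the r=8.5 sphere at (1, 10.5) contributes a regular 24-gon of circumradius √(8.5²−8.4²) = 1.300 (area = (24/2)·1.300²·sin(360°/24) = 5.25 mm²); After the difference (first − rest): starting from that combined region (174.70 mm²), the r=8.5 sphere at (1, 10.5) misses the remaining region (no effect) — area = 174.70 mm². Checking containment: the cross-section at z = 7.1 is a subset of the cross-section at z = 6.8.

entirely on top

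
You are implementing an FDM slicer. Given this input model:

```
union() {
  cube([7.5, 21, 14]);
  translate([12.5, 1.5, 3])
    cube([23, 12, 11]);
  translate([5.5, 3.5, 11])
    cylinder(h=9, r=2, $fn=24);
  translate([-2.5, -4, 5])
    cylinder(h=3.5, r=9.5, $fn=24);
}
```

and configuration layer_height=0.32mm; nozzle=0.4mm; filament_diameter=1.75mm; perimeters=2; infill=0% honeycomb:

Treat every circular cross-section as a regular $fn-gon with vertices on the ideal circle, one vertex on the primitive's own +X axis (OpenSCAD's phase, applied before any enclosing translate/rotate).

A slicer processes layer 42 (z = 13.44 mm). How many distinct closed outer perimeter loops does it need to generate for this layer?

At z = 13.44 mm: the cube (footprint 7.5×21) is included at this height; the 23×12 cube at (12.5, 1.5) contributes its full rectangle; the r=2 cylinder at (5.5, 3.5) gives a regular 24-gon of circumradius 2 (constant along its height); the cylinder at (-2.5, -4) is absent (z outside [5, 8.5]); Combining (union): the regions partially overlap (shared area 12.42 mm²), so overlapping operands fuse into one piece — 2 connected regions. The result has 2 disconnected regions.

2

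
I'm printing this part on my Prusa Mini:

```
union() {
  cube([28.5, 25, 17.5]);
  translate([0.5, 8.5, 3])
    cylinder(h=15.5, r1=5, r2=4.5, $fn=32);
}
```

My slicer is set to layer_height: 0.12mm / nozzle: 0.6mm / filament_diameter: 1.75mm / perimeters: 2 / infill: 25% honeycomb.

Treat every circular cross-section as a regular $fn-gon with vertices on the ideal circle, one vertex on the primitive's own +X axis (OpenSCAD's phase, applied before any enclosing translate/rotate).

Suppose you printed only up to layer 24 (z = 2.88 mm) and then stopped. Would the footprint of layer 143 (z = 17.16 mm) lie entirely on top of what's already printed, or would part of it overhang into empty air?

part overhangs

Compare the two slices. At z = 2.88: the 28.5×25 cube contributes its full rectangle (area 712.50 mm²); the cone at (0.5, 8.5) is absent (z outside [3, 18.5]); Combining (union): only the 28.5×25 cube is present, so the union is just that shape — area = 712.50 mm². At z = 17.16: the cube (footprint 28.5×25) is included at this height (area 712.50 mm²); the cone at (0.5, 8.5): at t=0.914 of its height the radius interpolates to r₁+(r₂−r₁)t = 4.543, giving a regular 32-gon of that circumradius (area = (32/2)·4.543²·sin(360°/32) = 64.43 mm²); Combining (union): the regions partially overlap — summed areas 776.93 mm² minus the doubly-counted overlap 36.73 mm² gives 740.20 mm² — area = 740.20 mm². Checking containment: at z = 17.16 the cross-section extends beyond the z = 2.88 cross-section by about 27.70 mm².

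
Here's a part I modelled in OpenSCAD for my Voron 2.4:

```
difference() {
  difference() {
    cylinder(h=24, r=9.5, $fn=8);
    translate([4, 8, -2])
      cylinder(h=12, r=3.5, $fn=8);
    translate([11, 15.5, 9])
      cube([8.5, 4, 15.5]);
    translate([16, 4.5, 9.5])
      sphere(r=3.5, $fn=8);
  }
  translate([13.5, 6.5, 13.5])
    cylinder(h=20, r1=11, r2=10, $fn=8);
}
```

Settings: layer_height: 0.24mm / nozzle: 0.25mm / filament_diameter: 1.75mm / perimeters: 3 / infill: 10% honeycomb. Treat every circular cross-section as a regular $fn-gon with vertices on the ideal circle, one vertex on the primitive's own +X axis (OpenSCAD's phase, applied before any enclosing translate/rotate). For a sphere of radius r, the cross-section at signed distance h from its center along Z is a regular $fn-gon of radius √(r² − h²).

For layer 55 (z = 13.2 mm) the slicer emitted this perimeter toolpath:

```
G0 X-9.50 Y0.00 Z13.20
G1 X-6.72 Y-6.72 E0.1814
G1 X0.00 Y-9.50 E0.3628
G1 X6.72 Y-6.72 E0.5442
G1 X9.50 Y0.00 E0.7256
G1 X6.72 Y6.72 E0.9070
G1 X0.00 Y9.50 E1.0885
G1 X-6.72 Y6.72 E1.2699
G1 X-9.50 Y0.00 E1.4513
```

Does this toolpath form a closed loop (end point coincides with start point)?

Start point (G0): (-9.50, 0.00). End point (last G1): the path returns to the start — closed.

yes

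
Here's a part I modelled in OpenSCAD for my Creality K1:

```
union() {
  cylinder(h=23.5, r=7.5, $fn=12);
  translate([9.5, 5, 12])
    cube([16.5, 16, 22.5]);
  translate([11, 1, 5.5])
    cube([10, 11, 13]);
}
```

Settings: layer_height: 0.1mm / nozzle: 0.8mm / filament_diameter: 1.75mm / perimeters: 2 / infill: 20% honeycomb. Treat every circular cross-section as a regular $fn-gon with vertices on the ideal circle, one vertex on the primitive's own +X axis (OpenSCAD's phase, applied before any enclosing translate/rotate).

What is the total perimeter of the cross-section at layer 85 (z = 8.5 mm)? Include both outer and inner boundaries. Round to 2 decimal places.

88.59 mm

At z = 8.5 mm: the r=7.5 cylinder gives a regular 12-gon of circumradius 7.5 (constant along its height) (perimeter = 2·12·7.500·sin(180°/12) = 46.59 mm); the cube at (9.5, 5) does not reach this height (z outside [12, 34.5]); the cube at (11, 1) is present — its section is the full 10×11 rectangle (perimeter 42.00 mm); Combining (union): the 2 present regions are separate (no shared area or edge), so areas and boundary lengths simply add and each stays a separate island — boundary = 88.59 mm. Overall, the cross-section has 2 separate islands. Total boundary length (outer) = 88.59 mm.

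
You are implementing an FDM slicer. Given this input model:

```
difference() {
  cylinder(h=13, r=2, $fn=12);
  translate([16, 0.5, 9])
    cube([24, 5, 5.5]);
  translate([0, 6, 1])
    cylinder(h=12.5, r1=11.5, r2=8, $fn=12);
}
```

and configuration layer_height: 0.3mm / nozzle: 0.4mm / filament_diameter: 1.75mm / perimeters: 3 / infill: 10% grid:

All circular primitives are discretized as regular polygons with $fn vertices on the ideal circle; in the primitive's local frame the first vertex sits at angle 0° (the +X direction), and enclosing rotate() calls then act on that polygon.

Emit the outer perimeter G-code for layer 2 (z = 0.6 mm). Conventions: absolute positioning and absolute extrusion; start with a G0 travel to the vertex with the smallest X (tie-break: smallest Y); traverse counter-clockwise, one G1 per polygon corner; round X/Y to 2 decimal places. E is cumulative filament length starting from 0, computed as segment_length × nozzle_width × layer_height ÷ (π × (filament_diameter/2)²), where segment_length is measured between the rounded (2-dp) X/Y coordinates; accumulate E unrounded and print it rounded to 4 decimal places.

G0 X-2.00 Y0.00 Z0.60
G1 X-1.73 Y-1.00 E0.0517
G1 X-1.00 Y-1.73 E0.1032
G1 X0.00 Y-2.00 E0.1549
G1 X1.00 Y-1.73 E0.2065
G1 X1.73 Y-1.00 E0.2580
G1 X2.00 Y0.00 E0.3097
G1 X1.73 Y1.00 E0.3614
G1 X1.00 Y1.73 E0.4129
G1 X0.00 Y2.00 E0.4646
G1 X-1.00 Y1.73 E0.5163
G1 X-1.73 Y1.00 E0.5678
G1 X-2.00 Y0.00 E0.6194

At z = 0.6 mm: the cylinder: section is a regular 12-gon, circumradius r=2; the cube at (16, 0.5) is absent (z outside [9, 14.5]); the cone at (0, 6) is absent (z outside [1, 13.5]); After the difference (first − rest): none of the subtracted shapes is present at this height, so the r=2 cylinder is unchanged — 1 connected region. The outline is a single polygon with 12 vertices. Extrusion per mm of travel: 0.4 × 0.3 / (π × 0.875²) = 0.049890. Accumulating E over each segment gives final E = 0.6194.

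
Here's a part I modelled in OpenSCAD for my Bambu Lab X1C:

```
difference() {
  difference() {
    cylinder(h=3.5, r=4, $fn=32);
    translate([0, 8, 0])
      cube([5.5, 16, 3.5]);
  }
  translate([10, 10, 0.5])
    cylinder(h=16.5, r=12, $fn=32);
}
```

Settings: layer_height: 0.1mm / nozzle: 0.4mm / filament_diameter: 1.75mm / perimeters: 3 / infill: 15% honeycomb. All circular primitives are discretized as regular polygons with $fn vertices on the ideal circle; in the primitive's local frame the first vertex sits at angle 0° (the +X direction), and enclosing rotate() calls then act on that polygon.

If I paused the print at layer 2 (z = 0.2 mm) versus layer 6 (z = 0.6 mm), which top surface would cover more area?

layer 2 (z = 0.2 mm)

Layer 2 (z = 0.2): the cylinder: section is a regular 32-gon, circumradius r=4 (area = (32/2)·4.000²·sin(360°/32) = 49.94 mm²); the cube at (0, 8) is present — its section is the full 5.5×16 rectangle (area 88.00 mm²); Taking the first minus the rest: starting from the r=4 cylinder (49.94 mm²), the 5.5×16 cube at (0, 8) misses the remaining region (no effect) — area = 49.94 mm²; the cylinder at (10, 10) does not reach this height (z outside [0.5, 17]); After the difference (first − rest): none of the subtracted shapes is present at this height, so that combined region is unchanged — area = 49.94 mm². So its area = 49.94 mm². Layer 6 (z = 0.6): the cylinder: section is a regular 32-gon, circumradius r=4 (area = (32/2)·4.000²·sin(360°/32) = 49.94 mm²); the 5.5×16 cube at (0, 8) contributes its full rectangle (area 88.00 mm²); Taking the first minus the rest: starting from the r=4 cylinder (49.94 mm²), the 5.5×16 cube at (0, 8) misses the remaining region (no effect) — area = 49.94 mm²; the cylinder at (10, 10): section is a regular 32-gon, circumradius r=12 (area = (32/2)·12.000²·sin(360°/32) = 449.49 mm²); Taking the first minus the rest: starting from the result so far (49.94 mm²), the r=12 cylinder at (10, 10) partially overlaps it — only the 7.59 mm² overlap (of its 449.49 mm²) is removed, clipping the outline — area = 42.35 mm². So its area = 42.35 mm². Layer 2 is larger (49.94 vs 42.35 mm²).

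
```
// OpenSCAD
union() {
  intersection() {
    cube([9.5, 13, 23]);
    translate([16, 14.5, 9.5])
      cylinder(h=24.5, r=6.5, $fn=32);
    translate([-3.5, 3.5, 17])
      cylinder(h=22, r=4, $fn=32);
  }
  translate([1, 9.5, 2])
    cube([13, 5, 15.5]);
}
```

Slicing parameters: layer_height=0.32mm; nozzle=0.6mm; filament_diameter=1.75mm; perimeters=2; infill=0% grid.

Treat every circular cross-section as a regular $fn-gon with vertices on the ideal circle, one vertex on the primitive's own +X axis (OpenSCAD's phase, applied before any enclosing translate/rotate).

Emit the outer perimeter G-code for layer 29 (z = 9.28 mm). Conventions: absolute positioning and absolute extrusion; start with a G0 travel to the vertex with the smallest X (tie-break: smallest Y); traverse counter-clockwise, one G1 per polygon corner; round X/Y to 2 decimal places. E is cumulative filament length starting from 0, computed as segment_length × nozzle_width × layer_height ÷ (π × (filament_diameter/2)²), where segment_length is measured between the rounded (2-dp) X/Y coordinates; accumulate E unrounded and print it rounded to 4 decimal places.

At z = 9.28 mm: the cube (footprint 9.5×13) is included at this height; the cylinder at (16, 14.5) does not reach this height (z outside [9.5, 34]); the cylinder at (-3.5, 3.5) is not intersected at this z (z outside [17, 39]); Taking the intersection: at least one operand is absent at this height, so nothing remains; the cube at (1, 9.5) (footprint 13×5) is included at this height; Taking the union: only the 13×5 cube at (1, 9.5) is present, so the union is just that shape — 1 connected region. The outline is a single polygon with 4 vertices. Extrusion per mm of travel: 0.6 × 0.32 / (π × 0.875²) = 0.079824. Accumulating E over each segment gives final E = 2.8737.

G0 X1.00 Y9.50 Z9.28
G1 X14.00 Y9.50 E1.0377
G1 X14.00 Y14.50 E1.4368
G1 X1.00 Y14.50 E2.4746
G1 X1.00 Y9.50 E2.8737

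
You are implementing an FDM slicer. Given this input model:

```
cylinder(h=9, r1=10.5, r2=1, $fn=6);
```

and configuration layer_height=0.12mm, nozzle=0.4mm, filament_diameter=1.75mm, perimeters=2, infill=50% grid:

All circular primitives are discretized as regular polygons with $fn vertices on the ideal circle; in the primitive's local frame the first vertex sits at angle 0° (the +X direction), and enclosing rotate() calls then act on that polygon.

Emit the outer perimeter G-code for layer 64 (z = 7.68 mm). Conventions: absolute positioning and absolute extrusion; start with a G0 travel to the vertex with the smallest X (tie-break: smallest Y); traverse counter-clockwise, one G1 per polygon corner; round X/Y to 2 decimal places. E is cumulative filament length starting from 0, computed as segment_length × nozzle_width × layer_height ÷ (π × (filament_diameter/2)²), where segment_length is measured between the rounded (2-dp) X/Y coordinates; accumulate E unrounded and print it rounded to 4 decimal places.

At z = 7.68 mm: the cone contributes a regular 6-gon of circumradius 2.393 (interpolated between r1=10.5 and r2=1 at t=0.853). The outline is a single polygon with 6 vertices. Extrusion per mm of travel: 0.4 × 0.12 / (π × 0.875²) = 0.019956. Accumulating E over each segment gives final E = 0.2864.

G0 X-2.39 Y0.00 Z7.68
G1 X-1.20 Y-2.07 E0.0476
G1 X1.20 Y-2.07 E0.0955
G1 X2.39 Y0.00 E0.1432
G1 X1.20 Y2.07 E0.1908
G1 X-1.20 Y2.07 E0.2387
G1 X-2.39 Y0.00 E0.2864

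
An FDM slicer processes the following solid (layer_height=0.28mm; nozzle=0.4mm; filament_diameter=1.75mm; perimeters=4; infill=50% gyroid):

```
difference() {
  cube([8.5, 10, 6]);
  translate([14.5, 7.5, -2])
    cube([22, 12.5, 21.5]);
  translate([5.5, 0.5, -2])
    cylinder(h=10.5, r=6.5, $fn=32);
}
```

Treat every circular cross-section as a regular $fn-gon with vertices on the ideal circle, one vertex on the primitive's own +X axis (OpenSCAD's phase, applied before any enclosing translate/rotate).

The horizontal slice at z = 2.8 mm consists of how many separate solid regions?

1

At z = 2.8 mm: the 8.5×10 cube contributes its full rectangle; the 22×12.5 cube at (14.5, 7.5) contributes its full rectangle; the r=6.5 cylinder at (5.5, 0.5) contributes a regular 32-gon of circumradius 6.5; After the difference (first − rest): starting from the 8.5×10 cube, the 22×12.5 cube at (14.5, 7.5) misses the remaining region (no effect); the r=6.5 cylinder at (5.5, 0.5) partially overlaps it — only the 53.67 mm² overlap (of its 131.88 mm²) is removed, clipping the outline — 1 connected region. The result has 1 disconnected region.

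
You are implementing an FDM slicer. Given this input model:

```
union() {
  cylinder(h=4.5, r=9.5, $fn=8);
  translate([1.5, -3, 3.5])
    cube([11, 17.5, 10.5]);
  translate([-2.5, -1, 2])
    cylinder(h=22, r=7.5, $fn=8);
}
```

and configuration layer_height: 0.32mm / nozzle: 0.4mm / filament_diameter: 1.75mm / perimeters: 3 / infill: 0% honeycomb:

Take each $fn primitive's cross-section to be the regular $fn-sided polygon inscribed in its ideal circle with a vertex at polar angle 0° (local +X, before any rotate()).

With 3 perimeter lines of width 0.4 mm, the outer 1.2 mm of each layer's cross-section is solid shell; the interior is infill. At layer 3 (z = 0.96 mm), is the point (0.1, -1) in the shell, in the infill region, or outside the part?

At z = 0.96 mm: the cylinder: section is a regular 8-gon, circumradius r=9.5; the cube at (1.5, -3) is absent (z outside [3.5, 14]); the cylinder at (-2.5, -1) does not reach this height (z outside [2, 24]); Taking the union: only the r=9.5 cylinder is present, so the union is just that shape — 1 connected region. Overall, the cross-section is a single solid region. The nearest boundary edge runs (-0.00, -9.50)→(6.72, -6.72); distance from the point to it = 7.81 mm. The point is inside the cross-section and 7.81 mm from the nearest boundary — more than the 1.2 mm shell width (3 × 0.4), so it's in the infill interior.

infill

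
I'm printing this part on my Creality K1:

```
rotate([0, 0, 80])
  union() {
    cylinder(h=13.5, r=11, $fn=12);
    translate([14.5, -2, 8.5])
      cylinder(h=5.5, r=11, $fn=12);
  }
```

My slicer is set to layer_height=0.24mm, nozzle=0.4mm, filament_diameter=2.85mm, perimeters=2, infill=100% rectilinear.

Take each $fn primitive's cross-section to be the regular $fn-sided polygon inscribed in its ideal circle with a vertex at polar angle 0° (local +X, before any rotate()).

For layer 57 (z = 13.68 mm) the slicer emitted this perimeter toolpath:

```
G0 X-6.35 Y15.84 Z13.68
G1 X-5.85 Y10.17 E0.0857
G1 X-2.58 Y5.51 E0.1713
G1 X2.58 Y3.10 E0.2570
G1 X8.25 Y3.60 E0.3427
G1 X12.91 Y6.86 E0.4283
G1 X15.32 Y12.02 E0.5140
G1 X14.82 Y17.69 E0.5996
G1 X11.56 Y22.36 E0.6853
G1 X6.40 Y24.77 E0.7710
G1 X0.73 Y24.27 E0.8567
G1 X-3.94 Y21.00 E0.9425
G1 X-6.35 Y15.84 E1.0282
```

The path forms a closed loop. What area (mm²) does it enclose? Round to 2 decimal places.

362.96 mm²

Apply the shoelace formula to the sequence of (X, Y) vertices; enclosed area = 362.96 mm².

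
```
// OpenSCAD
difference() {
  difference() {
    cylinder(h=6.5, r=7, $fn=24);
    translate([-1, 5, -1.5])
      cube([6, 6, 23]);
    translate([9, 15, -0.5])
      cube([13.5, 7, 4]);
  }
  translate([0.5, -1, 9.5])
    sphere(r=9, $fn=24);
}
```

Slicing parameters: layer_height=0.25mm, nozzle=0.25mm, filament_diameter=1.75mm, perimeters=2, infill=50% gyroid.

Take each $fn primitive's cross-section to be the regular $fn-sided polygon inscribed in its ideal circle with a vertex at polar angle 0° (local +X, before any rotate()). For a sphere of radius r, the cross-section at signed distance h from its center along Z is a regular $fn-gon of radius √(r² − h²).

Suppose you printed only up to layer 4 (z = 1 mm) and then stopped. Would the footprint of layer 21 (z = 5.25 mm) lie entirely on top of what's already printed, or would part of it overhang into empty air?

Compare the two slices. At z = 1: the r=7 cylinder gives a regular 24-gon of circumradius 7 (constant along its height) (area = (24/2)·7.000²·sin(360°/24) = 152.19 mm²); the 6×6 cube at (-1, 5) contributes its full rectangle (area 36.00 mm²); the cube at (9, 15) is present — its section is the full 13.5×7 rectangle (area 94.50 mm²); Taking the first minus the rest: starting from the r=7 cylinder (152.19 mm²), the 6×6 cube at (-1, 5) partially overlaps it — only the 8.46 mm² overlap (of its 36.00 mm²) is removed, clipping the outline; the 13.5×7 cube at (9, 15) misses the remaining region (no effect) — area = 143.73 mm²; the r=9 sphere at (0.5, -1) contributes a regular 24-gon of circumradius √(9²−8.5²) = 2.958 (area = (24/2)·2.958²·sin(360°/24) = 27.18 mm²); Subtracting the remaining from the first: starting from that combined region (143.73 mm²), the r=9 sphere at (0.5, -1) lies wholly inside it (removes its full 27.18 mm² and its 18.53 mm outline becomes a hole wall) — area = 116.55 mm². At z = 5.25: the cylinder: section is a regular 24-gon, circumradius r=7 (area = (24/2)·7.000²·sin(360°/24) = 152.19 mm²); the cube at (-1, 5) (footprint 6×6) is included at this height (area 36.00 mm²); the cube at (9, 15) is not intersected at this z (z outside [-0.5, 3.5]); Taking the first minus the rest: starting from the r=7 cylinder (152.19 mm²), the 6×6 cube at (-1, 5) partially overlaps it — only the 8.46 mm² overlap (of its 36.00 mm²) is removed, clipping the outline — area = 143.73 mm²; the r=9 sphere at (0.5, -1) slices to a regular 24-gon of circumradius 7.933 (√(r²−h²) with h=4.25 from center) (area = (24/2)·7.933²·sin(360°/24) = 195.47 mm²); Subtracting the remaining from the first: starting from that combined region (143.73 mm²), the r=9 sphere at (0.5, -1) partially overlaps it — only the 142.79 mm² overlap (of its 195.47 mm²) is removed, clipping the outline — area = 0.94 mm². Checking containment: the cross-section at z = 5.25 is a subset of the cross-section at z = 1.

entirely on top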